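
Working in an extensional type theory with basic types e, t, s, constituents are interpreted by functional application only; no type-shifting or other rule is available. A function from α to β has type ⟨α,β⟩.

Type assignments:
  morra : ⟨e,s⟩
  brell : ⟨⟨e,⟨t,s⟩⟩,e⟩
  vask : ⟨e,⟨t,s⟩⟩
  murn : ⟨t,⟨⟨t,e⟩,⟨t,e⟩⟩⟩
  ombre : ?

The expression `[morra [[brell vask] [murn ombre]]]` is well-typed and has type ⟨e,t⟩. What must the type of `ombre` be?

At [morra [[brell vask] [murn ombre]]] (required: ⟨e,t⟩): morra is ⟨e,s⟩, which is not a function with range ⟨e,t⟩; hence [[brell vask] [murn ombre]] is the functor — type ⟨⟨e,s⟩,⟨e,t⟩⟩.
At [[brell vask] [murn ombre]] (required: ⟨⟨e,s⟩,⟨e,t⟩⟩): [brell vask] is e, which is not a function with range ⟨⟨e,s⟩,⟨e,t⟩⟩; hence [murn ombre] is the functor — type ⟨e,⟨⟨e,s⟩,⟨e,t⟩⟩⟩.
At [murn ombre] (required: ⟨e,⟨⟨e,s⟩,⟨e,t⟩⟩⟩): murn is ⟨t,⟨⟨t,e⟩,⟨t,e⟩⟩⟩, which is not a function with range ⟨e,⟨⟨e,s⟩,⟨e,t⟩⟩⟩; hence ombre is the functor — type ⟨⟨t,⟨⟨t,e⟩,⟨t,e⟩⟩⟩,⟨e,⟨⟨e,s⟩,⟨e,t⟩⟩⟩⟩.

⟨⟨t,⟨⟨t,e⟩,⟨t,e⟩⟩⟩,⟨e,⟨⟨e,s⟩,⟨e,t⟩⟩⟩⟩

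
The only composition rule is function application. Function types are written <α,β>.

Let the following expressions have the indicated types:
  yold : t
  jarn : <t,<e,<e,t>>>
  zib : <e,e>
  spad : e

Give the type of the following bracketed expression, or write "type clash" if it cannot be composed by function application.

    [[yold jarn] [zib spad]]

[yold jarn]: functor jarn : <t,<e,<e,t>>>, argument yold : t; result <e,<e,t>>.
[zib spad]: functor zib : <e,e>, argument spad : e; result e.
[[yold jarn] [zib spad]]: functor [yold jarn] : <e,<e,t>>, argument [zib spad] : e; result <e,t>.

<e,t>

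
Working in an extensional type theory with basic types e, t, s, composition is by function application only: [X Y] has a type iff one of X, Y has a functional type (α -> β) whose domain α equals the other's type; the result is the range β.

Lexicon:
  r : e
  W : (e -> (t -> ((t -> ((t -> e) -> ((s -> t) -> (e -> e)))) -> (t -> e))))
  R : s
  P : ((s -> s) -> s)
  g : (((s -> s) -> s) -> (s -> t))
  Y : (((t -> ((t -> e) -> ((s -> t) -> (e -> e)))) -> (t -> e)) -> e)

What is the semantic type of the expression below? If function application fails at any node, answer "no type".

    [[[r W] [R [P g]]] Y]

e

[r W]: W is (e -> (t -> ((t -> ((t -> e) -> ((s -> t) -> (e -> e)))) -> (t -> e)))), r is e; result (t -> ((t -> ((t -> e) -> ((s -> t) -> (e -> e)))) -> (t -> e))).
[P g]: g is (((s -> s) -> s) -> (s -> t)), P is ((s -> s) -> s); result (s -> t).
[R [P g]]: [P g] is (s -> t), R is s; result t.
[[r W] [R [P g]]]: [r W] is (t -> ((t -> ((t -> e) -> ((s -> t) -> (e -> e)))) -> (t -> e))), [R [P g]] is t; result ((t -> ((t -> e) -> ((s -> t) -> (e -> e)))) -> (t -> e)).
[[[r W] [R [P g]]] Y]: Y is (((t -> ((t -> e) -> ((s -> t) -> (e -> e)))) -> (t -> e)) -> e), [[r W] [R [P g]]] is ((t -> ((t -> e) -> ((s -> t) -> (e -> e)))) -> (t -> e)); result e.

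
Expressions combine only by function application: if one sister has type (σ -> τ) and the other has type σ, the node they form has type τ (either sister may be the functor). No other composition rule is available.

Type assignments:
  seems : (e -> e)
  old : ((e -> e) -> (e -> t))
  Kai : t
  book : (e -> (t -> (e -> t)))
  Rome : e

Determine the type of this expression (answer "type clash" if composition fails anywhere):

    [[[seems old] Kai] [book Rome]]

type clash

[seems old]: functor old : ((e -> e) -> (e -> t)), argument seems : (e -> e); result (e -> t).
[[seems old] Kai]: (e -> t) and t cannot combine by function application — type clash.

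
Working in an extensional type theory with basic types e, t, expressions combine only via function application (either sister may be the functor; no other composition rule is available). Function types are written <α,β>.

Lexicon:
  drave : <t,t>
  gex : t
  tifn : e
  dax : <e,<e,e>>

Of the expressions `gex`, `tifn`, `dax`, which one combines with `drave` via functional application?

gex — combines: drave : <t,t> takes gex : t as argument, giving t.
tifn : e — does not combine with drave.
dax : <e,<e,e>> — does not combine with drave.

gex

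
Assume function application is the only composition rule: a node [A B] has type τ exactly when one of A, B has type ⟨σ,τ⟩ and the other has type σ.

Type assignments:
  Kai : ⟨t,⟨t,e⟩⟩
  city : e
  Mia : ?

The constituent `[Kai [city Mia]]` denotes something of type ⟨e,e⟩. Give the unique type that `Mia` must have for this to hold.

⟨e,⟨⟨t,⟨t,e⟩⟩,⟨e,e⟩⟩⟩

At [Kai [city Mia]] (required: ⟨e,e⟩): Kai is ⟨t,⟨t,e⟩⟩, which is not a function with range ⟨e,e⟩; hence [city Mia] is the functor — type ⟨⟨t,⟨t,e⟩⟩,⟨e,e⟩⟩.
At [city Mia] (required: ⟨⟨t,⟨t,e⟩⟩,⟨e,e⟩⟩): city is e, which is not a function with range ⟨⟨t,⟨t,e⟩⟩,⟨e,e⟩⟩; hence Mia is the functor — type ⟨e,⟨⟨t,⟨t,e⟩⟩,⟨e,e⟩⟩⟩.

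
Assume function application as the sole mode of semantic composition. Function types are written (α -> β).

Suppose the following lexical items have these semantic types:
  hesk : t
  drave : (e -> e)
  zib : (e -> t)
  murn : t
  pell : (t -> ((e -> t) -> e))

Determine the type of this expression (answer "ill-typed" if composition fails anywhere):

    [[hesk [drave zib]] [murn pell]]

ill-typed

[drave zib]: (e -> e) with (e -> t) — neither is a function whose domain matches the other; composition fails here.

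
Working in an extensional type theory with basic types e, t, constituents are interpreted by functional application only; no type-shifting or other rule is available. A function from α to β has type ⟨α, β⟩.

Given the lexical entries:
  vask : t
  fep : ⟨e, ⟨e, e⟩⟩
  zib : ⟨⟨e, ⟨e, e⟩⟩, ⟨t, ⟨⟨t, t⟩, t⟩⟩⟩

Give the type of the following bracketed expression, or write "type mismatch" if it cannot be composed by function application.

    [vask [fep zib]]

[fep zib]: ⟨⟨e, ⟨e, e⟩⟩, ⟨t, ⟨⟨t, t⟩, t⟩⟩⟩ applied to ⟨e, ⟨e, e⟩⟩ yields ⟨t, ⟨⟨t, t⟩, t⟩⟩.
[vask [fep zib]]: ⟨t, ⟨⟨t, t⟩, t⟩⟩ applied to t yields ⟨⟨t, t⟩, t⟩.

⟨⟨t, t⟩, t⟩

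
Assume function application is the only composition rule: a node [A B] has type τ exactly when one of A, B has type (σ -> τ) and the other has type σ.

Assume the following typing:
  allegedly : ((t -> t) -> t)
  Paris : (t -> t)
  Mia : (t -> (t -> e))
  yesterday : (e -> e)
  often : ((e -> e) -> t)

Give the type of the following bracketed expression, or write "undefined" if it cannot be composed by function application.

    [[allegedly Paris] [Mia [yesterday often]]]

At [allegedly Paris], allegedly : ((t -> t) -> t) takes Paris : (t -> t), giving t.
At [yesterday often], often : ((e -> e) -> t) takes yesterday : (e -> e), giving t.
At [Mia [yesterday often]], Mia : (t -> (t -> e)) takes [yesterday often] : t, giving (t -> e).
At [[allegedly Paris] [Mia [yesterday often]]], [Mia [yesterday often]] : (t -> e) takes [allegedly Paris] : t, giving e.

e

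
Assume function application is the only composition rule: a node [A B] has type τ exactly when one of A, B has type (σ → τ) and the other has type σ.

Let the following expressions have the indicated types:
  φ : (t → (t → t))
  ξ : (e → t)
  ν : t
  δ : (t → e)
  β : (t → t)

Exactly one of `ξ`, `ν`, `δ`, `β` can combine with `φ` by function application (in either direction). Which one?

ξ : (e → t) — neither side's domain matches the other.
ν — combines: φ : (t → (t → t)) takes ν : t as argument, giving (t → t).
δ : (t → e) — neither side's domain matches the other.
β : (t → t) — neither side's domain matches the other.

ν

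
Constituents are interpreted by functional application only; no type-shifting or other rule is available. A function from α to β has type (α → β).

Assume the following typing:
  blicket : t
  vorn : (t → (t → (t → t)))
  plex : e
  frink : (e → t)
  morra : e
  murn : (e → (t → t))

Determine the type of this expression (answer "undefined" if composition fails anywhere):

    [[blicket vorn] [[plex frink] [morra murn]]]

[blicket vorn]: functor vorn : (t → (t → (t → t))), argument blicket : t; result (t → (t → t)).
[plex frink]: functor frink : (e → t), argument plex : e; result t.
[morra murn]: functor murn : (e → (t → t)), argument morra : e; result (t → t).
[[plex frink] [morra murn]]: functor [morra murn] : (t → t), argument [plex frink] : t; result t.
[[blicket vorn] [[plex frink] [morra murn]]]: functor [blicket vorn] : (t → (t → t)), argument [[plex frink] [morra murn]] : t; result (t → t).

(t → t)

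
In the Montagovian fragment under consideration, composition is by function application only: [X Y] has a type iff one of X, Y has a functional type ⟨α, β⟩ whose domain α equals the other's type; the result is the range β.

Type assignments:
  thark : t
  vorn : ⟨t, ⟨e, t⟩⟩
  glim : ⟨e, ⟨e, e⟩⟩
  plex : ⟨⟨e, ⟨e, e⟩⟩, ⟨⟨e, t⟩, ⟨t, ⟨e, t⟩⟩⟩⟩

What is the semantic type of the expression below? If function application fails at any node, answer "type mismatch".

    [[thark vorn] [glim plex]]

At [thark vorn], vorn : ⟨t, ⟨e, t⟩⟩ takes thark : t, giving ⟨e, t⟩.
At [glim plex], plex : ⟨⟨e, ⟨e, e⟩⟩, ⟨⟨e, t⟩, ⟨t, ⟨e, t⟩⟩⟩⟩ takes glim : ⟨e, ⟨e, e⟩⟩, giving ⟨⟨e, t⟩, ⟨t, ⟨e, t⟩⟩⟩.
At [[thark vorn] [glim plex]], [glim plex] : ⟨⟨e, t⟩, ⟨t, ⟨e, t⟩⟩⟩ takes [thark vorn] : ⟨e, t⟩, giving ⟨t, ⟨e, t⟩⟩.

⟨t, ⟨e, t⟩⟩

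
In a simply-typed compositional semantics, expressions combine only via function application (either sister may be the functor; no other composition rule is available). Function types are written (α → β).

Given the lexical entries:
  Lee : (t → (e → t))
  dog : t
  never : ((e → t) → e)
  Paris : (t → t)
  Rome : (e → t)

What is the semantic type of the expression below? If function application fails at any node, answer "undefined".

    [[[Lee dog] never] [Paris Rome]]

undefined

At [Lee dog], Lee : (t → (e → t)) takes dog : t, giving (e → t).
At [[Lee dog] never], never : ((e → t) → e) takes [Lee dog] : (e → t), giving e.
[Paris Rome]: (t → t) and (e → t) cannot combine by function application — type clash.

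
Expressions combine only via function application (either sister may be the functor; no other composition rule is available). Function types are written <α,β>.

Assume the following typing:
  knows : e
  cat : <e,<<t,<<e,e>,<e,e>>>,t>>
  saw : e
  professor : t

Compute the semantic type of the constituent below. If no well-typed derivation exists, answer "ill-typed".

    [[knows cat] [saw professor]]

ill-typed

[knows cat] — cat of type <e,<<t,<<e,e>,<e,e>>>,t>> combines with knows of type e: type <<t,<<e,e>,<e,e>>>,t>.
[saw professor]: e and t cannot combine by function application — type clash.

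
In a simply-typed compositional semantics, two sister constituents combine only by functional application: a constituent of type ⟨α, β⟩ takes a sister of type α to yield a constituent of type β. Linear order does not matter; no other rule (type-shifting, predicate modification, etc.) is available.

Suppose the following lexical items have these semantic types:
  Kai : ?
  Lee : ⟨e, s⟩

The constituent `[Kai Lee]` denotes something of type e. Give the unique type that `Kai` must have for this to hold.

[Kai Lee] is required to be e. Lee : ⟨e, s⟩ cannot yield e as functor, so Kai : ⟨⟨e, s⟩, e⟩.

⟨⟨e, s⟩, e⟩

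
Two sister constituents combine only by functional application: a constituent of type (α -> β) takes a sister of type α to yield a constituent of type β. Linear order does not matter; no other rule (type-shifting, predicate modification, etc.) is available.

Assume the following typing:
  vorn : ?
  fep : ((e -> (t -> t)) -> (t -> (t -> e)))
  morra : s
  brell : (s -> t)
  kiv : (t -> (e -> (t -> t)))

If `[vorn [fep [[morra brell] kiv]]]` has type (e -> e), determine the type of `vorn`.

[vorn [fep [[morra brell] kiv]]] must have type (e -> e). The sister [fep [[morra brell] kiv]] has type (t -> (t -> e)); that is not a function onto (e -> e), so vorn must be the functor, of type ((t -> (t -> e)) -> (e -> e)).

((t -> (t -> e)) -> (e -> e))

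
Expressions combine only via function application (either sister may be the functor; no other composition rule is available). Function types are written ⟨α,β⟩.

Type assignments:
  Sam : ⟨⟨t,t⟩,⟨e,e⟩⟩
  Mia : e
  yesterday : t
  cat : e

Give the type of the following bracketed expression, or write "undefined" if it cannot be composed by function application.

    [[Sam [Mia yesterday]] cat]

undefined

[Mia yesterday]: e and t cannot combine by function application — type clash.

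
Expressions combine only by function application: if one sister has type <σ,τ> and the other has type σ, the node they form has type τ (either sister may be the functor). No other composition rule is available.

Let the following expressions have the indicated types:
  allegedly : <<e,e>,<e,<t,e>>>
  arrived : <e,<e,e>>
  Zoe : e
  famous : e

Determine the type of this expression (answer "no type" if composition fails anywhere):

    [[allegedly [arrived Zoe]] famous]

<t,e>

[arrived Zoe] — arrived of type <e,<e,e>> combines with Zoe of type e: type <e,e>.
[allegedly [arrived Zoe]] — allegedly of type <<e,e>,<e,<t,e>>> combines with [arrived Zoe] of type <e,e>: type <e,<t,e>>.
[[allegedly [arrived Zoe]] famous] — [allegedly [arrived Zoe]] of type <e,<t,e>> combines with famous of type e: type <t,e>.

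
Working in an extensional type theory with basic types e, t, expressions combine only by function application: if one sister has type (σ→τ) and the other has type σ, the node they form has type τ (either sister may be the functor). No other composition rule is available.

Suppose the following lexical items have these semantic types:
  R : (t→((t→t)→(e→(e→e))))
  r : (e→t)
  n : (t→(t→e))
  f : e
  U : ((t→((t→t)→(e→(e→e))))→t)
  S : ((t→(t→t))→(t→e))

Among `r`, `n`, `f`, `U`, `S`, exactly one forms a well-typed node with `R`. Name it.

r : (e→t) — R needs t; r needs e; neither fits.
n : (t→(t→e)) — R needs t; n needs t; neither fits.
f : e — R needs t; f needs nothing (atomic); neither fits.
U — combines: U : ((t→((t→t)→(e→(e→e))))→t) takes R : (t→((t→t)→(e→(e→e)))) as argument, giving t.
S : ((t→(t→t))→(t→e)) — R needs t; S needs (t→(t→t)); neither fits.

U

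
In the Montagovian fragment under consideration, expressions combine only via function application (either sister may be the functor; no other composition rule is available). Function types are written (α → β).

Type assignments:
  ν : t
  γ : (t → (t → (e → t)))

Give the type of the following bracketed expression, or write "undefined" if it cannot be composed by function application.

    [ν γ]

[ν γ] — γ of type (t → (t → (e → t))) combines with ν of type t: type (t → (e → t)).

(t → (e → t))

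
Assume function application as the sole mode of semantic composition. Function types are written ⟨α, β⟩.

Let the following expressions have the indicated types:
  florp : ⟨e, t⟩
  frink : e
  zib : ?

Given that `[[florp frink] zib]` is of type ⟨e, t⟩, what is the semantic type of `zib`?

⟨t, ⟨e, t⟩⟩

At [[florp frink] zib] (required: ⟨e, t⟩): [florp frink] is t, which is not a function with range ⟨e, t⟩; hence zib is the functor — type ⟨t, ⟨e, t⟩⟩.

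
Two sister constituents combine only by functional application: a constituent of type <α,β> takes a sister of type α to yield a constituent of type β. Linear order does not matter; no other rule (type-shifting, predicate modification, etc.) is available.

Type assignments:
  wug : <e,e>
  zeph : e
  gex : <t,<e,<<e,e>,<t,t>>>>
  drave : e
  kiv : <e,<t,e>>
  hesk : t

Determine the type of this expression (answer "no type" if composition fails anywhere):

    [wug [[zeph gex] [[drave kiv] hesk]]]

no type

At [zeph gex]: neither e nor <t,<e,<<e,e>,<t,t>>>> can take the other as argument; the node is ill-typed.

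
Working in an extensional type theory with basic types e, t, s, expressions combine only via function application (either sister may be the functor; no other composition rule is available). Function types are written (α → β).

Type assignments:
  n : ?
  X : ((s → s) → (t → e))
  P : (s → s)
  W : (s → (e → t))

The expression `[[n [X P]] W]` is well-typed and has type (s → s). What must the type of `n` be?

((t → e) → ((s → (e → t)) → (s → s)))

[[n [X P]] W] is required to be (s → s). W : (s → (e → t)) cannot yield (s → s) as functor, so [n [X P]] : ((s → (e → t)) → (s → s)).
[n [X P]] is required to be ((s → (e → t)) → (s → s)). [X P] : (t → e) cannot yield ((s → (e → t)) → (s → s)) as functor, so n : ((t → e) → ((s → (e → t)) → (s → s))).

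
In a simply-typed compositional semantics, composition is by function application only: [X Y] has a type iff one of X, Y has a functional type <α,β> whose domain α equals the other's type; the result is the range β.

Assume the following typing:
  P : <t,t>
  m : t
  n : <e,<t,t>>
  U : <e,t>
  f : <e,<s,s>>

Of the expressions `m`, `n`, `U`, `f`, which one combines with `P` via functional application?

m — combines: P : <t,t> takes m : t as argument, giving t.
n : <e,<t,t>> — neither side's domain matches the other.
U : <e,t> — neither side's domain matches the other.
f : <e,<s,s>> — neither side's domain matches the other.

m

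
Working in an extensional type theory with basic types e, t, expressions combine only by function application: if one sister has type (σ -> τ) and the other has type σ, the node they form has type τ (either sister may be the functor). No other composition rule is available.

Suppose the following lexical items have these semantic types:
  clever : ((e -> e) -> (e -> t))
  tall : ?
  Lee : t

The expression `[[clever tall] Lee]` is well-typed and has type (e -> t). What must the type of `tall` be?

(((e -> e) -> (e -> t)) -> (t -> (e -> t)))

[[clever tall] Lee] is required to be (e -> t). Lee : t cannot yield (e -> t) as functor, so [clever tall] : (t -> (e -> t)).
[clever tall] is required to be (t -> (e -> t)). clever : ((e -> e) -> (e -> t)) cannot yield (t -> (e -> t)) as functor, so tall : (((e -> e) -> (e -> t)) -> (t -> (e -> t))).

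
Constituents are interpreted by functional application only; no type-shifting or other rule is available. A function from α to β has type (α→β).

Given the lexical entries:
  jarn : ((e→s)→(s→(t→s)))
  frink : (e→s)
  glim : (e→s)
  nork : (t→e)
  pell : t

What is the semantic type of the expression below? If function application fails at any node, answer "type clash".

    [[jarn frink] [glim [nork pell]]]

At [jarn frink], jarn : ((e→s)→(s→(t→s))) takes frink : (e→s), giving (s→(t→s)).
At [nork pell], nork : (t→e) takes pell : t, giving e.
At [glim [nork pell]], glim : (e→s) takes [nork pell] : e, giving s.
At [[jarn frink] [glim [nork pell]]], [jarn frink] : (s→(t→s)) takes [glim [nork pell]] : s, giving (t→s).

(t→s)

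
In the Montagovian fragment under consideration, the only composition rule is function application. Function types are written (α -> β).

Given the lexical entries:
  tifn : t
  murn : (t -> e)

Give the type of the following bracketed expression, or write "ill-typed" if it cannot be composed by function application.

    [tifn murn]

e

[tifn murn]: murn is (t -> e), tifn is t; result e.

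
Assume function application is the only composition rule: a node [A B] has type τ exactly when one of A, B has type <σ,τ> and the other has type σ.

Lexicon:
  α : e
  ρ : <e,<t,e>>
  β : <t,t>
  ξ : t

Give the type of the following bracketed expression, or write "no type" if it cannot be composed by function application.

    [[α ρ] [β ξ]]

e

[α ρ] — ρ of type <e,<t,e>> combines with α of type e: type <t,e>.
[β ξ] — β of type <t,t> combines with ξ of type t: type t.
[[α ρ] [β ξ]] — [α ρ] of type <t,e> combines with [β ξ] of type t: type e.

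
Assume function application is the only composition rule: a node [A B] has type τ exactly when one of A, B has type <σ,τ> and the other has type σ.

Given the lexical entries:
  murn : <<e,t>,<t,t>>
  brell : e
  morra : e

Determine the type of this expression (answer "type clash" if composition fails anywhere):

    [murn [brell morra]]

type clash

[brell morra]: e with e — neither is a function whose domain matches the other; composition fails here.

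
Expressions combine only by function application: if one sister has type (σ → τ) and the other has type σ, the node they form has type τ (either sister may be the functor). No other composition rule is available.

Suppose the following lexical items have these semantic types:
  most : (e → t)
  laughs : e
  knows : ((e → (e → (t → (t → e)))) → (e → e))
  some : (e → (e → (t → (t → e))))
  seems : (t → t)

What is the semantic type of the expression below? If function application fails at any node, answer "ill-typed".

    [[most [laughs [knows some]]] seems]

At [knows some], knows : ((e → (e → (t → (t → e)))) → (e → e)) takes some : (e → (e → (t → (t → e)))), giving (e → e).
At [laughs [knows some]], [knows some] : (e → e) takes laughs : e, giving e.
At [most [laughs [knows some]]], most : (e → t) takes [laughs [knows some]] : e, giving t.
At [[most [laughs [knows some]]] seems], seems : (t → t) takes [most [laughs [knows some]]] : t, giving t.

t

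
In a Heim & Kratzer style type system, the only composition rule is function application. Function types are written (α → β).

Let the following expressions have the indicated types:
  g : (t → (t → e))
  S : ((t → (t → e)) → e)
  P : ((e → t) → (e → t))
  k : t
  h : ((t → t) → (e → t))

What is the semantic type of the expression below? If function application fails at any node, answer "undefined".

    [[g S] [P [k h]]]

[g S] — S of type ((t → (t → e)) → e) combines with g of type (t → (t → e)): type e.
[k h]: t with ((t → t) → (e → t)) — neither is a function whose domain matches the other; composition fails here.

undefined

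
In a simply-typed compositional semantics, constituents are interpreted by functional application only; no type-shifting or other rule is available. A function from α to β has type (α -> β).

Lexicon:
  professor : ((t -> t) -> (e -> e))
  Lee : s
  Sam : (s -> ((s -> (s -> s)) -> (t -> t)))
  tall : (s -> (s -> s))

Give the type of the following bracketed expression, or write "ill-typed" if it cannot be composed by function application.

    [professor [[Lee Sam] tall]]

[Lee Sam]: functor Sam : (s -> ((s -> (s -> s)) -> (t -> t))), argument Lee : s; result ((s -> (s -> s)) -> (t -> t)).
[[Lee Sam] tall]: functor [Lee Sam] : ((s -> (s -> s)) -> (t -> t)), argument tall : (s -> (s -> s)); result (t -> t).
[professor [[Lee Sam] tall]]: functor professor : ((t -> t) -> (e -> e)), argument [[Lee Sam] tall] : (t -> t); result (e -> e).

(e -> e)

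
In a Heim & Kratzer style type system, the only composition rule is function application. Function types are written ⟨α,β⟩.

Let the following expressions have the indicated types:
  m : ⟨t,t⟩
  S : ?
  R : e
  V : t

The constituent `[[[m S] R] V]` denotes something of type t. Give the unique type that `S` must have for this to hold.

For [[[m S] R] V] to have type t with V of type t, [[m S] R] must be the function: [[m S] R] : ⟨t,t⟩.
For [[m S] R] to have type ⟨t,t⟩ with R of type e, [m S] must be the function: [m S] : ⟨e,⟨t,t⟩⟩.
For [m S] to have type ⟨e,⟨t,t⟩⟩ with m of type ⟨t,t⟩, S must be the function: S : ⟨⟨t,t⟩,⟨e,⟨t,t⟩⟩⟩.

⟨⟨t,t⟩,⟨e,⟨t,t⟩⟩⟩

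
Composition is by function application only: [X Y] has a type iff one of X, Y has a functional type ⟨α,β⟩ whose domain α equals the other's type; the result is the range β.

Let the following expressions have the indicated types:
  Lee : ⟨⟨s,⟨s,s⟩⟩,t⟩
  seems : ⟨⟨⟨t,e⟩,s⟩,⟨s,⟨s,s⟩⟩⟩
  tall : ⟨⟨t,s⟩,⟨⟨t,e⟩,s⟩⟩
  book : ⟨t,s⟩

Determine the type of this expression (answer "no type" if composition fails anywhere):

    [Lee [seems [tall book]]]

[tall book] — tall of type ⟨⟨t,s⟩,⟨⟨t,e⟩,s⟩⟩ combines with book of type ⟨t,s⟩: type ⟨⟨t,e⟩,s⟩.
[seems [tall book]] — seems of type ⟨⟨⟨t,e⟩,s⟩,⟨s,⟨s,s⟩⟩⟩ combines with [tall book] of type ⟨⟨t,e⟩,s⟩: type ⟨s,⟨s,s⟩⟩.
[Lee [seems [tall book]]] — Lee of type ⟨⟨s,⟨s,s⟩⟩,t⟩ combines with [seems [tall book]] of type ⟨s,⟨s,s⟩⟩: type t.

t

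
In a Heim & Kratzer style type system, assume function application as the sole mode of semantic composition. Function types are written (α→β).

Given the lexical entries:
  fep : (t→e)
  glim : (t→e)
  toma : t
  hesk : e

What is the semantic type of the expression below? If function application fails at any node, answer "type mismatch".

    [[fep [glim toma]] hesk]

At [glim toma], glim : (t→e) takes toma : t, giving e.
[fep [glim toma]]: (t→e) with e — neither is a function whose domain matches the other; composition fails here.

type mismatch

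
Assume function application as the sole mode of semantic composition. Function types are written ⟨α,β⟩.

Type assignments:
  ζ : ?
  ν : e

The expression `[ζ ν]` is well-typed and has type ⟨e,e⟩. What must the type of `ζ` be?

[ζ ν] is required to be ⟨e,e⟩. ν : e cannot yield ⟨e,e⟩ as functor, so ζ : ⟨e,⟨e,e⟩⟩.

⟨e,⟨e,e⟩⟩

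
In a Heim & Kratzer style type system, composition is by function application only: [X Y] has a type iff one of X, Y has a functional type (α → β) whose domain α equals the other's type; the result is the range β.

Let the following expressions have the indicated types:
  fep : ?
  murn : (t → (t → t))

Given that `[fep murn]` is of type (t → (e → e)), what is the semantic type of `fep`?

For [fep murn] to have type (t → (e → e)) with murn of type (t → (t → t)), fep must be the function: fep : ((t → (t → t)) → (t → (e → e))).

((t → (t → t)) → (t → (e → e)))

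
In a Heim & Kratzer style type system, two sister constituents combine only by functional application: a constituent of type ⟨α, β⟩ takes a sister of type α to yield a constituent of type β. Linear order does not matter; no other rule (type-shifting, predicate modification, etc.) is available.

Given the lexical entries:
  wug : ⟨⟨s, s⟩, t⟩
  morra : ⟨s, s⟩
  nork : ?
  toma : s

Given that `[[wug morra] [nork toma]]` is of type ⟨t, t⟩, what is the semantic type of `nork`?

[[wug morra] [nork toma]] must have type ⟨t, t⟩. The sister [wug morra] has type t; that is not a function onto ⟨t, t⟩, so [nork toma] must be the functor, of type ⟨t, ⟨t, t⟩⟩.
[nork toma] must have type ⟨t, ⟨t, t⟩⟩. The sister toma has type s; that is not a function onto ⟨t, ⟨t, t⟩⟩, so nork must be the functor, of type ⟨s, ⟨t, ⟨t, t⟩⟩⟩.

⟨s, ⟨t, ⟨t, t⟩⟩⟩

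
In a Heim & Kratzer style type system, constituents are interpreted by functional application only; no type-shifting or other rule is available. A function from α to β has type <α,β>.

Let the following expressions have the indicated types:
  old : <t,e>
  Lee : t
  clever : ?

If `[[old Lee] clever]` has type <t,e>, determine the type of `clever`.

For [[old Lee] clever] to have type <t,e> with [old Lee] of type e, clever must be the function: clever : <e,<t,e>>.

<e,<t,e>>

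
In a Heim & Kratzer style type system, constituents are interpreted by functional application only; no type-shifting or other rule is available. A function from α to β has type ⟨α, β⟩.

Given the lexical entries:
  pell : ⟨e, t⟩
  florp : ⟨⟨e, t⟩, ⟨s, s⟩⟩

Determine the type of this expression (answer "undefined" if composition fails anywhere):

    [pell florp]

[pell florp]: functor florp : ⟨⟨e, t⟩, ⟨s, s⟩⟩, argument pell : ⟨e, t⟩; result ⟨s, s⟩.

⟨s, s⟩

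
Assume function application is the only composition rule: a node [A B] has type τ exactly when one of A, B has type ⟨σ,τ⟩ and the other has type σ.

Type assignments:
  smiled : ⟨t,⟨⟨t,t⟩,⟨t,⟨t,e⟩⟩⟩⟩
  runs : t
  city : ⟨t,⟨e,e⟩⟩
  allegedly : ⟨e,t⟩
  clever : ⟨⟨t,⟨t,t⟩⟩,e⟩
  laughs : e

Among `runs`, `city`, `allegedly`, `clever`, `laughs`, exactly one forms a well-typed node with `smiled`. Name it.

runs — combines: smiled : ⟨t,⟨⟨t,t⟩,⟨t,⟨t,e⟩⟩⟩⟩ takes runs : t as argument, giving ⟨⟨t,t⟩,⟨t,⟨t,e⟩⟩⟩.
city : ⟨t,⟨e,e⟩⟩ — smiled needs t; city needs t; neither fits.
allegedly : ⟨e,t⟩ — smiled needs t; allegedly needs e; neither fits.
clever : ⟨⟨t,⟨t,t⟩⟩,e⟩ — smiled needs t; clever needs ⟨t,⟨t,t⟩⟩; neither fits.
laughs : e — smiled needs t; laughs needs nothing (atomic); neither fits.

runs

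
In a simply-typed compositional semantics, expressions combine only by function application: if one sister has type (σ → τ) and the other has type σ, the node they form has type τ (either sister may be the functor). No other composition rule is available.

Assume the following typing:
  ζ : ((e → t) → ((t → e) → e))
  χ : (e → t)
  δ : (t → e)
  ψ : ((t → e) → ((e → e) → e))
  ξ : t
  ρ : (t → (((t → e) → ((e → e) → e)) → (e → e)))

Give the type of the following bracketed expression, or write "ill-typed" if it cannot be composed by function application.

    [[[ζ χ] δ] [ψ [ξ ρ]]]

[ζ χ] — ζ of type ((e → t) → ((t → e) → e)) combines with χ of type (e → t): type ((t → e) → e).
[[ζ χ] δ] — [ζ χ] of type ((t → e) → e) combines with δ of type (t → e): type e.
[ξ ρ] — ρ of type (t → (((t → e) → ((e → e) → e)) → (e → e))) combines with ξ of type t: type (((t → e) → ((e → e) → e)) → (e → e)).
[ψ [ξ ρ]] — [ξ ρ] of type (((t → e) → ((e → e) → e)) → (e → e)) combines with ψ of type ((t → e) → ((e → e) → e)): type (e → e).
[[[ζ χ] δ] [ψ [ξ ρ]]] — [ψ [ξ ρ]] of type (e → e) combines with [[ζ χ] δ] of type e: type e.

e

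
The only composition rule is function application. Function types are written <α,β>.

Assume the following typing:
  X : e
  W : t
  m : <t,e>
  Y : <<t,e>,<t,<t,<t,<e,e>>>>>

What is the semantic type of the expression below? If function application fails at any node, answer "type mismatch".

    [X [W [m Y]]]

type mismatch

[m Y]: Y is <<t,e>,<t,<t,<t,<e,e>>>>>, m is <t,e>; result <t,<t,<t,<e,e>>>>.
[W [m Y]]: [m Y] is <t,<t,<t,<e,e>>>>, W is t; result <t,<t,<e,e>>>.
[X [W [m Y]]]: e and <t,<t,<e,e>>> cannot combine by function application — type clash.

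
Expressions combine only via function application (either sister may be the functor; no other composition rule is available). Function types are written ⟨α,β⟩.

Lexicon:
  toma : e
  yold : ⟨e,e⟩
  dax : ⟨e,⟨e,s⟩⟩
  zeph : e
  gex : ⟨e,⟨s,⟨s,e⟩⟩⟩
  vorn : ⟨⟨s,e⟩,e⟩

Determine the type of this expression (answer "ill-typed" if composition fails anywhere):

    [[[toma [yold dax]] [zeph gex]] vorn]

ill-typed

At [yold dax]: neither ⟨e,e⟩ nor ⟨e,⟨e,s⟩⟩ can take the other as argument; the node is ill-typed.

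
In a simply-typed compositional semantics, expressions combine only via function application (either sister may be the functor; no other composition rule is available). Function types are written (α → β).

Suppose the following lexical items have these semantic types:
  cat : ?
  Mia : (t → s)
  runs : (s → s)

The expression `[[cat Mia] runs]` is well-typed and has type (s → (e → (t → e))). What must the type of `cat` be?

For [[cat Mia] runs] to have type (s → (e → (t → e))) with runs of type (s → s), [cat Mia] must be the function: [cat Mia] : ((s → s) → (s → (e → (t → e)))).
For [cat Mia] to have type ((s → s) → (s → (e → (t → e)))) with Mia of type (t → s), cat must be the function: cat : ((t → s) → ((s → s) → (s → (e → (t → e))))).

((t → s) → ((s → s) → (s → (e → (t → e)))))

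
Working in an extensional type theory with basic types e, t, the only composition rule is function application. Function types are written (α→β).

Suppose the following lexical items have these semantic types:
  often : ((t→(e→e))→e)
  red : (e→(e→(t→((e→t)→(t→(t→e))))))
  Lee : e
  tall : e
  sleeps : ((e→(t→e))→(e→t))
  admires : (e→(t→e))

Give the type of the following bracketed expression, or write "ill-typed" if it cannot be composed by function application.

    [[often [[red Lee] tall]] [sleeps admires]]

[red Lee] — red of type (e→(e→(t→((e→t)→(t→(t→e)))))) combines with Lee of type e: type (e→(t→((e→t)→(t→(t→e))))).
[[red Lee] tall] — [red Lee] of type (e→(t→((e→t)→(t→(t→e))))) combines with tall of type e: type (t→((e→t)→(t→(t→e)))).
[often [[red Lee] tall]]: ((t→(e→e))→e) and (t→((e→t)→(t→(t→e)))) cannot combine by function application — type clash.

ill-typed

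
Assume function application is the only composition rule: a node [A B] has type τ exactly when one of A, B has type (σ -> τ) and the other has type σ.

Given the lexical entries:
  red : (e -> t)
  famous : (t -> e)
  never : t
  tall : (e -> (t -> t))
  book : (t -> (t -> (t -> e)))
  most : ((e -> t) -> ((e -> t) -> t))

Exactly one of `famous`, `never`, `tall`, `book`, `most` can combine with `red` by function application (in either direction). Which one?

famous : (t -> e) — red needs e; famous needs t; neither fits.
never : t — red needs e; never needs nothing (atomic); neither fits.
tall : (e -> (t -> t)) — red needs e; tall needs e; neither fits.
book : (t -> (t -> (t -> e))) — red needs e; book needs t; neither fits.
most — combines: most : ((e -> t) -> ((e -> t) -> t)) takes red : (e -> t) as argument, giving ((e -> t) -> t).

most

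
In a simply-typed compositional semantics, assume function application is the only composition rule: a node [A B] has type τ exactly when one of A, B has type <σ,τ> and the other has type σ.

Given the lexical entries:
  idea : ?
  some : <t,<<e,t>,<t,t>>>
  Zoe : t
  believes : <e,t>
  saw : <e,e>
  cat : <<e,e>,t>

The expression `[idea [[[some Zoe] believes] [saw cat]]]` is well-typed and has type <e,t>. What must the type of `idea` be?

[idea [[[some Zoe] believes] [saw cat]]] must have type <e,t>. The sister [[[some Zoe] believes] [saw cat]] has type t; that is not a function onto <e,t>, so idea must be the functor, of type <t,<e,t>>.

<t,<e,t>>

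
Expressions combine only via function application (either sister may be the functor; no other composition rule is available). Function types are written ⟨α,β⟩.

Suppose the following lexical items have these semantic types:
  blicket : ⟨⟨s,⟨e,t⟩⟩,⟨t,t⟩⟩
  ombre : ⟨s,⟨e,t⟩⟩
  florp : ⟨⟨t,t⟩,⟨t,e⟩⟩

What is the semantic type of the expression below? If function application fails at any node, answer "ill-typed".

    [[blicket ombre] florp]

[blicket ombre]: functor blicket : ⟨⟨s,⟨e,t⟩⟩,⟨t,t⟩⟩, argument ombre : ⟨s,⟨e,t⟩⟩; result ⟨t,t⟩.
[[blicket ombre] florp]: functor florp : ⟨⟨t,t⟩,⟨t,e⟩⟩, argument [blicket ombre] : ⟨t,t⟩; result ⟨t,e⟩.

⟨t,e⟩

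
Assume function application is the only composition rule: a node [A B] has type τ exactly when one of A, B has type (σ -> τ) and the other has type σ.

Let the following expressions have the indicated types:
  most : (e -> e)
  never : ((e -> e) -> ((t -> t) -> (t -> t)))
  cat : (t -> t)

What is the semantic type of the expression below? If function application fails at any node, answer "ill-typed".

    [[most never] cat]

(t -> t)

At [most never], never : ((e -> e) -> ((t -> t) -> (t -> t))) takes most : (e -> e), giving ((t -> t) -> (t -> t)).
At [[most never] cat], [most never] : ((t -> t) -> (t -> t)) takes cat : (t -> t), giving (t -> t).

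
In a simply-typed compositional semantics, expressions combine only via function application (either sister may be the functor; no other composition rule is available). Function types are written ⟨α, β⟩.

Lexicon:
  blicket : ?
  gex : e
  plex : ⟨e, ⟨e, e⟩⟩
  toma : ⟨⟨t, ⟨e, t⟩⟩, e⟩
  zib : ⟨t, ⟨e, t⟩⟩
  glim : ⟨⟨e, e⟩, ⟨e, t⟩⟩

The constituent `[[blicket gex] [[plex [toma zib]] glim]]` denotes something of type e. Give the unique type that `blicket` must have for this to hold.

⟨e, ⟨⟨e, t⟩, e⟩⟩

[[blicket gex] [[plex [toma zib]] glim]] must have type e. The sister [[plex [toma zib]] glim] has type ⟨e, t⟩; that is not a function onto e, so [blicket gex] must be the functor, of type ⟨⟨e, t⟩, e⟩.
[blicket gex] must have type ⟨⟨e, t⟩, e⟩. The sister gex has type e; that is not a function onto ⟨⟨e, t⟩, e⟩, so blicket must be the functor, of type ⟨e, ⟨⟨e, t⟩, e⟩⟩.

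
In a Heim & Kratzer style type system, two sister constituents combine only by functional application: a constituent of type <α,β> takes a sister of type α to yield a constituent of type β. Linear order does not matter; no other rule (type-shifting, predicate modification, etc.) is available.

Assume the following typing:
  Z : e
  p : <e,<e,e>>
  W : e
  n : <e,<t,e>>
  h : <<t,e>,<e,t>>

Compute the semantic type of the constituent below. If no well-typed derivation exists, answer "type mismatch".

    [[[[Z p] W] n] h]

<e,t>

[Z p]: p is <e,<e,e>>, Z is e; result <e,e>.
[[Z p] W]: [Z p] is <e,e>, W is e; result e.
[[[Z p] W] n]: n is <e,<t,e>>, [[Z p] W] is e; result <t,e>.
[[[[Z p] W] n] h]: h is <<t,e>,<e,t>>, [[[Z p] W] n] is <t,e>; result <e,t>.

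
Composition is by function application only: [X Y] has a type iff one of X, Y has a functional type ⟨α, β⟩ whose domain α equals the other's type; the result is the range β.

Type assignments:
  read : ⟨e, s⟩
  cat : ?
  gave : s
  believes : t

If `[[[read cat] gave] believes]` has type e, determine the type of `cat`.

⟨⟨e, s⟩, ⟨s, ⟨t, e⟩⟩⟩

At [[[read cat] gave] believes] (required: e): believes is t, which is not a function with range e; hence [[read cat] gave] is the functor — type ⟨t, e⟩.
At [[read cat] gave] (required: ⟨t, e⟩): gave is s, which is not a function with range ⟨t, e⟩; hence [read cat] is the functor — type ⟨s, ⟨t, e⟩⟩.
At [read cat] (required: ⟨s, ⟨t, e⟩⟩): read is ⟨e, s⟩, which is not a function with range ⟨s, ⟨t, e⟩⟩; hence cat is the functor — type ⟨⟨e, s⟩, ⟨s, ⟨t, e⟩⟩⟩.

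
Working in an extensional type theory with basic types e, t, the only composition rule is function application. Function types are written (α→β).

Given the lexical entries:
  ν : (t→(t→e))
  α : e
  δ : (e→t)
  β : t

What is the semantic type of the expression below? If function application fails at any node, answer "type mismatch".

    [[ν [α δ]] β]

e

[α δ]: functor δ : (e→t), argument α : e; result t.
[ν [α δ]]: functor ν : (t→(t→e)), argument [α δ] : t; result (t→e).
[[ν [α δ]] β]: functor [ν [α δ]] : (t→e), argument β : t; result e.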